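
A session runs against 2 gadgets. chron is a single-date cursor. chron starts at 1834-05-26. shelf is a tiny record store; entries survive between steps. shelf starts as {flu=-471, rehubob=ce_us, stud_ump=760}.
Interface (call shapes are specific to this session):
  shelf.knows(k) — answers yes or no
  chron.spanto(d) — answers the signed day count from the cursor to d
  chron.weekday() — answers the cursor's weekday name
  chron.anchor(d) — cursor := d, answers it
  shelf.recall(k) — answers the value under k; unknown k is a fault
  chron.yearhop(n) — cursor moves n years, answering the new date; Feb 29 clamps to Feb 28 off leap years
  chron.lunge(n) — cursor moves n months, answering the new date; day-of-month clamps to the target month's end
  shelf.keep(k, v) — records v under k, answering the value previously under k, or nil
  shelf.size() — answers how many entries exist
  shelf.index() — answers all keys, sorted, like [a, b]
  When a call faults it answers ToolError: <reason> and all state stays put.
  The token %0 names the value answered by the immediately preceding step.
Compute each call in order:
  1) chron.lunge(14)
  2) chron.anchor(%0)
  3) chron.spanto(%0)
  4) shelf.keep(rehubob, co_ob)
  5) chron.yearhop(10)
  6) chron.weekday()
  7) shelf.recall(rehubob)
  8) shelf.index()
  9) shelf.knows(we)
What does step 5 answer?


I invoke lunge(n: 14), — result: 1835-07-26.
I invoke anchor(d: %0), which returns 1835-07-26.
Next I call spanto(d: %0), → 0.
I invoke keep(k: rehubob, v: co_ob), — result: ce_us.
I run yearhop(n: 10): 1845-07-26.
Invoking weekday(): Saturday.
Calling recall(k: rehubob), and get co_ob.
Calling index, and see [flu, rehubob, stud_ump].
I try knows(k: we), and observe no.

Answer: 1845-07-26


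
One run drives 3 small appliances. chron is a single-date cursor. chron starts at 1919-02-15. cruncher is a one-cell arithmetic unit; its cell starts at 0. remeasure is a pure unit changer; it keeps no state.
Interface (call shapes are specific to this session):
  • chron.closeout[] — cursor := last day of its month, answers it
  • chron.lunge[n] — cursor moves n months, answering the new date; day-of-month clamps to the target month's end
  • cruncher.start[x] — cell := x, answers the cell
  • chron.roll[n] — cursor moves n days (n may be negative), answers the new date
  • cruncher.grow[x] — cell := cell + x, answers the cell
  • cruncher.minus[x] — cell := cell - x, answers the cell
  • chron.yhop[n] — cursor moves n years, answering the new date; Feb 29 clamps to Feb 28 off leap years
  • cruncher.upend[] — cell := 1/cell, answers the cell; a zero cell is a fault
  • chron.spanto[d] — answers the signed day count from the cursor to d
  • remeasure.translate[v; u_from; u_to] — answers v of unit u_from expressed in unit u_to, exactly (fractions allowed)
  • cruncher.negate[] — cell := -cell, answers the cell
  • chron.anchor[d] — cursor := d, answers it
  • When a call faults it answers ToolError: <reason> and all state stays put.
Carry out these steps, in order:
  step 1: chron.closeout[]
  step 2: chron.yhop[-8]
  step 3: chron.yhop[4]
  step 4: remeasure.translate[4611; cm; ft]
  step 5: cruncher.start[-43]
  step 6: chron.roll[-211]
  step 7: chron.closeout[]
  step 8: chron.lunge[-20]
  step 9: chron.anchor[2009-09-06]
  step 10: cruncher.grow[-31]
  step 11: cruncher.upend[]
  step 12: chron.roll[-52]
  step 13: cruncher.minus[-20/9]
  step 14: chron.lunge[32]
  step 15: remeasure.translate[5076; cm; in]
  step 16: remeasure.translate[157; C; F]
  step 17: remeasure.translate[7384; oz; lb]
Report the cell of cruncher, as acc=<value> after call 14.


Answer: acc=1471/666

Derivation:
-> chron.closeout()
<- 1919-02-28
-> chron.yhop(n: -8)
<- 1911-02-28
-> chron.yhop(n: 4)
<- 1915-02-28
-> remeasure.translate(v: 4611, u_from: cm, u_to: ft)
<- 38425/254
-> cruncher.start(x: -43)
<- -43
-> chron.roll(n: -211)
<- 1914-08-01
-> chron.closeout()
<- 1914-08-31
-> chron.lunge(n: -20)
<- 1912-12-31
-> chron.anchor(d: 2009-09-06)
<- 2009-09-06
-> cruncher.grow(x: -31)
<- -74
-> cruncher.upend()
<- -1/74
-> chron.roll(n: -52)
<- 2009-07-16
-> cruncher.minus(x: -20/9)
<- 1471/666
-> chron.lunge(n: 32)
<- 2012-03-16
-> remeasure.translate(v: 5076, u_from: cm, u_to: in)
<- 253800/127
-> remeasure.translate(v: 157, u_from: C, u_to: F)
<- 1573/5
-> remeasure.translate(v: 7384, u_from: oz, u_to: lb)
<- 923/2


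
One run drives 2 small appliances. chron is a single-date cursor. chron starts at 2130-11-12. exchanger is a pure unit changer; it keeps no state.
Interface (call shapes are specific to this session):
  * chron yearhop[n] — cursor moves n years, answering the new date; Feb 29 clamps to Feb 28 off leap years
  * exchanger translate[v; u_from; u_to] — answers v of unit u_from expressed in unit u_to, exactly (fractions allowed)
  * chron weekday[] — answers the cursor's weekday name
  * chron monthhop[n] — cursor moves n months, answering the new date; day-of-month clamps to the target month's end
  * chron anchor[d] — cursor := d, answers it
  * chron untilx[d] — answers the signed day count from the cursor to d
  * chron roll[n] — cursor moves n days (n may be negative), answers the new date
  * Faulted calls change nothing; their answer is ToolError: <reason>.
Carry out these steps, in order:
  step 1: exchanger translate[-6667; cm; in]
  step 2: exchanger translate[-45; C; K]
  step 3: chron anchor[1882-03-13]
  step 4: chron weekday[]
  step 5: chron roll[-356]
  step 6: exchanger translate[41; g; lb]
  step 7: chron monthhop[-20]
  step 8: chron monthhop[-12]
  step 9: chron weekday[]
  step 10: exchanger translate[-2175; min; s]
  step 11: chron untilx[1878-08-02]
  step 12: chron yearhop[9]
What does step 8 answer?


Answer: 1878-07-22

Derivation:
Invoking exchanger translate(v=-6667, u_from=cm, u_to=in), and see -333350/127.
Next I call exchanger translate(v=-45, u_from=C, u_to=K), → 4563/20.
Calling chron anchor(d=1882-03-13), and observe 1882-03-13.
Now I run chron weekday, giving Monday.
I run chron roll(n=-356), giving 1881-03-22.
Using exchanger translate(v=41, u_from=g, u_to=lb): 4100000/45359237.
Now I run chron monthhop(n=-20), → 1879-07-22.
I try chron monthhop(n=-12), and see 1878-07-22.
I run chron weekday(): Monday.
I try exchanger translate(v=-2175, u_from=min, u_to=s), and get -130500.
I use chron untilx(d=1878-08-02), — result: 11.
I run chron yearhop(n=9), → 1887-07-22.


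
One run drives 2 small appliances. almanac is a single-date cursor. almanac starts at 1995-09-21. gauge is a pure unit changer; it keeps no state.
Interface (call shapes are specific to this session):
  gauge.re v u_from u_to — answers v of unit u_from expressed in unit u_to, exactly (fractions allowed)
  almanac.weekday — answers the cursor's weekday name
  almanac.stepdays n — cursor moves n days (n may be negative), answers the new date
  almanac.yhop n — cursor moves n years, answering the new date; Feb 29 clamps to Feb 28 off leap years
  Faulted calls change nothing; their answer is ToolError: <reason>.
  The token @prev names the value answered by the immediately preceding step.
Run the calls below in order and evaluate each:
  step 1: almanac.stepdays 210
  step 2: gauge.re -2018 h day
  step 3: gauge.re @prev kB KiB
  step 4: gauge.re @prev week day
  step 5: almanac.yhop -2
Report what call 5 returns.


! 1. almanac.stepdays(n='210') == 1996-04-18
! 2. gauge.re(v='-2018', u_from='h', u_to='day') == -1009/12
! 3. gauge.re(v='@prev', u_from='kB', u_to='KiB') == -126125/1536
! 4. gauge.re(v='@prev', u_from='week', u_to='day') == -882875/1536
! 5. almanac.yhop(n='-2') == 1994-04-18

Answer: 1994-04-18


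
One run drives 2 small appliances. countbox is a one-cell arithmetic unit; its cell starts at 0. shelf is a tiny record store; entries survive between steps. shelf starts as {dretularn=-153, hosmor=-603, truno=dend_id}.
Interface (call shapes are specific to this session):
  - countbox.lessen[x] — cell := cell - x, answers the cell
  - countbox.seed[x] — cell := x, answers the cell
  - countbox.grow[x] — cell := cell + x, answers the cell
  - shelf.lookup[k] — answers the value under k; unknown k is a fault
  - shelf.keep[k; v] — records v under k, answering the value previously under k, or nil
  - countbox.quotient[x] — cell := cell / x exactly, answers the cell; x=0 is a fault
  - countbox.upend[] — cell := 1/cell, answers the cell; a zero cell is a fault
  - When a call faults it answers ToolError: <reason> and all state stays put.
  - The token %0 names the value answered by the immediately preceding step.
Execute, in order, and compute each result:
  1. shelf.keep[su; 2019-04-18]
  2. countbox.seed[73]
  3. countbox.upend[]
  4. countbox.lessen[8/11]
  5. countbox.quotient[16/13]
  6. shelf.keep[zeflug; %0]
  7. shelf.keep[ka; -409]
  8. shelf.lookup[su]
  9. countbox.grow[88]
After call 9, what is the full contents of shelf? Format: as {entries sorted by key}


Answer: {dretularn=-153, hosmor=-603, ka=-409, su=2019-04-18, truno=dend_id, zeflug=-7449/12848}

Derivation:
Do: shelf.keep[k→su; v→2019-04-18]
See: nil
Do: countbox.seed[x→73]
See: 73
Do: countbox.upend[]
See: 1/73
Do: countbox.lessen[x→8/11]
See: -573/803
Do: countbox.quotient[x→16/13]
See: -7449/12848
Do: shelf.keep[k→zeflug; v→%0]
See: nil
Do: shelf.keep[k→ka; v→-409]
See: nil
Do: shelf.lookup[k→su]
See: 2019-04-18
Do: countbox.grow[x→88]
See: 1123175/12848


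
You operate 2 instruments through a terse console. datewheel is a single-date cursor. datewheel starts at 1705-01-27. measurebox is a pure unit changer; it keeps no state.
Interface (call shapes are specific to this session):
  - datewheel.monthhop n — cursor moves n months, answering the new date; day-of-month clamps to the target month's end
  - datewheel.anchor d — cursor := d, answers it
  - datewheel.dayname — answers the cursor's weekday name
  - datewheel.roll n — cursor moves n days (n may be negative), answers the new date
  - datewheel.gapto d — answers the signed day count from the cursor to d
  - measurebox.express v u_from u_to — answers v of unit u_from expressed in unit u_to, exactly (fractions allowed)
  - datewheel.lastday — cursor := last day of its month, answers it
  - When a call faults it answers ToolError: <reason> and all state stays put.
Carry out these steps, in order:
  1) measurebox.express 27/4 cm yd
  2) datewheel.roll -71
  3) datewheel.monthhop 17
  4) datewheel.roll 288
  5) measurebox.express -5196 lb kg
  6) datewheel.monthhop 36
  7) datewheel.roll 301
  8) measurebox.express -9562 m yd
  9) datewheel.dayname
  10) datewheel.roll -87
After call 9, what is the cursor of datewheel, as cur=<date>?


Answer: cur=1710-11-27

Derivation:
>> measurebox.express(27/4, cm, yd)
<< 75/1016
>> datewheel.roll(-71)
<< 1704-11-17
>> datewheel.monthhop(17)
<< 1706-04-17
>> datewheel.roll(288)
<< 1707-01-30
>> measurebox.express(-5196, lb, kg)
<< -58921648863/25000000
>> datewheel.monthhop(36)
<< 1710-01-30
>> datewheel.roll(301)
<< 1710-11-27
>> measurebox.express(-9562, m, yd)
<< -11952500/1143
>> datewheel.dayname()
<< Thursday
>> datewheel.roll(-87)
<< 1710-09-01


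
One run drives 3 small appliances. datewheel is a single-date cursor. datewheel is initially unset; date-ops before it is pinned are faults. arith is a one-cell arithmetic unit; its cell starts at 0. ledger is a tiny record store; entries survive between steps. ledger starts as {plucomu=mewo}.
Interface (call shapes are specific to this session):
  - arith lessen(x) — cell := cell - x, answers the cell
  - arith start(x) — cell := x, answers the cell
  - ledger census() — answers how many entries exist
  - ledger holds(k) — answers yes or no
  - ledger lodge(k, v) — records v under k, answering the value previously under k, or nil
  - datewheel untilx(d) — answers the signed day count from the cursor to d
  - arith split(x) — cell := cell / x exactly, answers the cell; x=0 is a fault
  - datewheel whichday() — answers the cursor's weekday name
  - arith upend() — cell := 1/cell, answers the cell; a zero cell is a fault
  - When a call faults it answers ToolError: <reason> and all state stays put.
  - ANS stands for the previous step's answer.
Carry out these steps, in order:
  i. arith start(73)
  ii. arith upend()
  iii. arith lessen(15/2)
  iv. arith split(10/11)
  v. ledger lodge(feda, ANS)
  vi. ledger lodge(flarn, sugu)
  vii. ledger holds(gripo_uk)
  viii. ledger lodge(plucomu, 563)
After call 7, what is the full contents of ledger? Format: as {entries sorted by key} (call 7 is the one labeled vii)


Answer: {feda=-12023/1460, flarn=sugu, plucomu=mewo}

Derivation:
I run arith start passing 73, yielding 73.
Then arith upend(), — result: 1/73.
I run arith lessen passing 15/2, giving -1093/146.
Using arith split passing 10/11, which returns -12023/1460.
Then ledger lodge passing feda, ANS, and get nil.
I run ledger lodge passing flarn, sugu, and get nil.
Then ledger holds passing gripo_uk, and get no.
I invoke ledger lodge passing plucomu, 563, → mewo.


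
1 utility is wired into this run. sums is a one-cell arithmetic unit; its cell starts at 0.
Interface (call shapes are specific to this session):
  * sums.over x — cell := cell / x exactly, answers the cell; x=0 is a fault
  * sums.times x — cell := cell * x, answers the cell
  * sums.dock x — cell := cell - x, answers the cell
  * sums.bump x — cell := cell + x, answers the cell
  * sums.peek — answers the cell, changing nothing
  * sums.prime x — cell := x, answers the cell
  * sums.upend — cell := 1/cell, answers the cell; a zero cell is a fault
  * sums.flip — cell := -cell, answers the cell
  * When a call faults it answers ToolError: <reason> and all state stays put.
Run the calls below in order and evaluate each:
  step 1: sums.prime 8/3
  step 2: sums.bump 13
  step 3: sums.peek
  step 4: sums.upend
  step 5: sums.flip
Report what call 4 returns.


Invoking sums.prime using x→8/3, and get 8/3.
Using sums.bump using x→13, yielding 47/3.
Calling sums.peek, giving 47/3.
Then sums.upend(), → 3/47.
I call sums.flip(): -3/47.

Answer: 3/47


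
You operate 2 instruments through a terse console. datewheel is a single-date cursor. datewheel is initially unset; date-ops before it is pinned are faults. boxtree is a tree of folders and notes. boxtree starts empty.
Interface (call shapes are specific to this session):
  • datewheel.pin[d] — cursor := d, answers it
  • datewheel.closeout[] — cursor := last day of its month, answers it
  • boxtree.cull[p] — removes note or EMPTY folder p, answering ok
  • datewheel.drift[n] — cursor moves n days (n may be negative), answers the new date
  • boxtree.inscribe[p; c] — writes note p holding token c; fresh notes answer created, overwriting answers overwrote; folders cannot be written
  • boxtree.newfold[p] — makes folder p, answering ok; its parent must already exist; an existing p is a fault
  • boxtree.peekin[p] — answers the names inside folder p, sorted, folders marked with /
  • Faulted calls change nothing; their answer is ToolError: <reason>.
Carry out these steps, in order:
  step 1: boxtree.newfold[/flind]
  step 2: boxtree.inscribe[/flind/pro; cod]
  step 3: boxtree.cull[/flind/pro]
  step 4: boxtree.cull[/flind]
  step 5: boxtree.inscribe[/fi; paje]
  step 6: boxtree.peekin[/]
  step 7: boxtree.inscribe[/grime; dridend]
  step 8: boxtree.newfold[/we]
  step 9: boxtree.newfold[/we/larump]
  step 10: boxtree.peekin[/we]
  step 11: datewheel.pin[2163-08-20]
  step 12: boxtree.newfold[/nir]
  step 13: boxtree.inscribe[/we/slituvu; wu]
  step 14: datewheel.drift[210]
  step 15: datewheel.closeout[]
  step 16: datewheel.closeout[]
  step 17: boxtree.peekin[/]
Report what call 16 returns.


Answer: 2164-03-31

Derivation:
>> newfold(p: /flind)
<< ok
>> inscribe(p: /flind/pro, c: cod)
<< created
>> cull(p: /flind/pro)
<< ok
>> cull(p: /flind)
<< ok
>> inscribe(p: /fi, c: paje)
<< created
>> peekin(p: /)
<< [fi]
>> inscribe(p: /grime, c: dridend)
<< created
>> newfold(p: /we)
<< ok
>> newfold(p: /we/larump)
<< ok
>> peekin(p: /we)
<< [larump/]
>> pin(d: 2163-08-20)
<< 2163-08-20
>> newfold(p: /nir)
<< ok
>> inscribe(p: /we/slituvu, c: wu)
<< created
>> drift(n: 210)
<< 2164-03-17
>> closeout()
<< 2164-03-31
>> closeout()
<< 2164-03-31
>> peekin(p: /)
<< [fi, grime, nir/, we/]


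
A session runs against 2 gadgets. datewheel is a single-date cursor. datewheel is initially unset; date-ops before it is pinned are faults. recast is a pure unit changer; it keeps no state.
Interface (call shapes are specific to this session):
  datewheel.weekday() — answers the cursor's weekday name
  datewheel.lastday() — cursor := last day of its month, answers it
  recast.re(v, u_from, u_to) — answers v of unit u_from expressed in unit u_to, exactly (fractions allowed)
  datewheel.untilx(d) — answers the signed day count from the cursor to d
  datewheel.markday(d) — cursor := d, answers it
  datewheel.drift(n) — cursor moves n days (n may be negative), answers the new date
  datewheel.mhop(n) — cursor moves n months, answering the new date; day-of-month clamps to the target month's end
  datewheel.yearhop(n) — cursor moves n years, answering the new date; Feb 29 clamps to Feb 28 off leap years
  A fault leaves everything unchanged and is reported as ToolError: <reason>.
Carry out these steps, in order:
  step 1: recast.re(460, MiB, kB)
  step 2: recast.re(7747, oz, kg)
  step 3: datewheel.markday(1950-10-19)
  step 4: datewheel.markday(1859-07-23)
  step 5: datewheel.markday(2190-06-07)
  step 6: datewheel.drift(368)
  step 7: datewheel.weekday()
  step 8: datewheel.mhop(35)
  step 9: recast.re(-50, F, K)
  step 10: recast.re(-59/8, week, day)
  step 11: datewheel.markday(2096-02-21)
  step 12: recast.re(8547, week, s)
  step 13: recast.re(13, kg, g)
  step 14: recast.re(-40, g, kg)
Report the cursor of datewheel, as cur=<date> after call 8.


~$ re v='460' u_from='MiB' u_to='kB'
  12058624/25
~$ re v='7747' u_from='oz' u_to='kg'
  351398009039/1600000000
~$ markday d='1950-10-19'
  1950-10-19
~$ markday d='1859-07-23'
  1859-07-23
~$ markday d='2190-06-07'
  2190-06-07
~$ drift n='368'
  2191-06-10
~$ weekday
  Friday
~$ mhop n='35'
  2194-05-10
~$ re v='-50' u_from='F' u_to='K'
  40967/180
~$ re v='-59/8' u_from='week' u_to='day'
  -413/8
~$ markday d='2096-02-21'
  2096-02-21
~$ re v='8547' u_from='week' u_to='s'
  5169225600
~$ re v='13' u_from='kg' u_to='g'
  13000
~$ re v='-40' u_from='g' u_to='kg'
  -1/25

Answer: cur=2194-05-10


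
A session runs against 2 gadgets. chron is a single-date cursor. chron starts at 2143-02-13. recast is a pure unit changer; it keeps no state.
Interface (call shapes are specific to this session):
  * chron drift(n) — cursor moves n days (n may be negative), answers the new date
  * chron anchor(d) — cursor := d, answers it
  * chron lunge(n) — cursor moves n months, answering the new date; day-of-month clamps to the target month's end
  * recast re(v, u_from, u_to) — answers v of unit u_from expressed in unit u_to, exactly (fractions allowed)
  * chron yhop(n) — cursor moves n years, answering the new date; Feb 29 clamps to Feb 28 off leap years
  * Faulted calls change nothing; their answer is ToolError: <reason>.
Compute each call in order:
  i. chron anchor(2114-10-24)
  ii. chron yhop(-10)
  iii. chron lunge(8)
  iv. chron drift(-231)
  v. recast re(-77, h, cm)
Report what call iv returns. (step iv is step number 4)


Answer: 2104-11-05

Derivation:
Invoking chron anchor on d→2114-10-24: 2114-10-24.
I invoke chron yhop on n→-10, yielding 2104-10-24.
I invoke chron lunge on n→8, and see 2105-06-24.
Then chron drift on n→-231, and get 2104-11-05.
I run recast re on v→-77, u_from→h, u_to→cm, and observe ToolError: incompatible units.


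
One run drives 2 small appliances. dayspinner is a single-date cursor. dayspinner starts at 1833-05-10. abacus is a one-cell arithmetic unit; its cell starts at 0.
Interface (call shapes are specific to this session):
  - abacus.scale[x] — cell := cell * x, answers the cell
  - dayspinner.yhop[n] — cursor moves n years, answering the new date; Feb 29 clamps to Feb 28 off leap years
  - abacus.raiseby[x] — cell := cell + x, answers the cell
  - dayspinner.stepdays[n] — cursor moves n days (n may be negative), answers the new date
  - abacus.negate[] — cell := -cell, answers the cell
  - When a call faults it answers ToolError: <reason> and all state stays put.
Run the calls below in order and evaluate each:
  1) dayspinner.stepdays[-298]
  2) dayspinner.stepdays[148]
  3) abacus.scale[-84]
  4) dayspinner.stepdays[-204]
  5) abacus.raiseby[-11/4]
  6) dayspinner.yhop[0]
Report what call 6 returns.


I invoke dayspinner.stepdays on n→-298, and see 1832-07-16.
Then dayspinner.stepdays on n→148, and see 1832-12-11.
Calling abacus.scale on x→-84, — result: 0.
I use dayspinner.stepdays on n→-204, and get 1832-05-21.
Calling abacus.raiseby on x→-11/4: -11/4.
I call dayspinner.yhop on n→0, and get 1832-05-21.

Answer: 1832-05-21


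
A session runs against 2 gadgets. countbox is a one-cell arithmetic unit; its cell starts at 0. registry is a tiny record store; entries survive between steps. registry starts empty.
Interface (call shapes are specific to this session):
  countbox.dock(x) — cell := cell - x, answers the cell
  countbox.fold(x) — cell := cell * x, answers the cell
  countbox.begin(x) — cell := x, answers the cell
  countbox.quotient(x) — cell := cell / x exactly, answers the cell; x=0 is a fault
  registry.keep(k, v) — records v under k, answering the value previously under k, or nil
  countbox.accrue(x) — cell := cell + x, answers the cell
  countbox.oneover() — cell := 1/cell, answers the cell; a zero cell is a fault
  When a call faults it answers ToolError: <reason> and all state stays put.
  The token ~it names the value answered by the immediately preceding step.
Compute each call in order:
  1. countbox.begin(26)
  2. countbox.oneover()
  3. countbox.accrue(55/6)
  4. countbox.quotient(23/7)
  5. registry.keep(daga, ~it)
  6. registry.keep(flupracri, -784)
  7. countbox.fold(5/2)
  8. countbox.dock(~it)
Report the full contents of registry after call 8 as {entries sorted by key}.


Answer: {daga=2513/897, flupracri=-784}

Derivation:
I try begin(x='26'), and see 26.
Calling oneover, which returns 1/26.
Invoking accrue(x='55/6'), — result: 359/39.
I call quotient(x='23/7'), and see 2513/897.
I use keep(k='daga', v='~it'): nil.
I try keep(k='flupracri', v='-784'), and get nil.
I use fold(x='5/2'), and get 12565/1794.
I use dock(x='~it'), yielding 0.


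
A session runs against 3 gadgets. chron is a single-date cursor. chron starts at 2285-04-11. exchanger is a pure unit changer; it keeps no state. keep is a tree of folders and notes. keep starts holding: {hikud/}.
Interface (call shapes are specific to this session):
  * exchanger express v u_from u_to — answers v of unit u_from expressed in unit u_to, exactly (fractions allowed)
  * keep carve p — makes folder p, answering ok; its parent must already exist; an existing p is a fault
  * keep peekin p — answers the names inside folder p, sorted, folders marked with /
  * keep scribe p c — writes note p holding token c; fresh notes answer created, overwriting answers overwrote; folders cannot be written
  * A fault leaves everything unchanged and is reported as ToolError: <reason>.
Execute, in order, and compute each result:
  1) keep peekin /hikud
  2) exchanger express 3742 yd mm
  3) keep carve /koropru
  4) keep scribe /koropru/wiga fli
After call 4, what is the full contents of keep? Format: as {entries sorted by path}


[in] keep peekin p→/hikud
:: []
[in] exchanger express v→3742 u_from→yd u_to→mm
:: 17108424/5
[in] keep carve p→/koropru
:: ok
[in] keep scribe p→/koropru/wiga c→fli
:: created

Answer: {hikud/, koropru/, koropru/wiga=fli}


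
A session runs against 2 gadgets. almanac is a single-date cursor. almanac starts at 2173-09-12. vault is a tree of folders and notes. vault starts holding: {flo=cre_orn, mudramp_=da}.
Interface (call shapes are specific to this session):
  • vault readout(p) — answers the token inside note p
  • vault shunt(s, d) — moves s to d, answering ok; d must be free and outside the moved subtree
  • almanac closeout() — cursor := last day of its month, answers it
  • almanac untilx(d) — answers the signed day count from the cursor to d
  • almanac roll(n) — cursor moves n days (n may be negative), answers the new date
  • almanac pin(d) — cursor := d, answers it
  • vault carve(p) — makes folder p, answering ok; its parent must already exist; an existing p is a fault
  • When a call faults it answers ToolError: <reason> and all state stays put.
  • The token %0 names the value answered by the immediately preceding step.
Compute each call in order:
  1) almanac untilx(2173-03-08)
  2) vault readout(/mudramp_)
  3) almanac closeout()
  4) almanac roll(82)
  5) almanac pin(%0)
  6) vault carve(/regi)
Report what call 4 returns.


·→ almanac untilx(d=2173-03-08)
·← -188
·→ vault readout(p=/mudramp_)
·← da
·→ almanac closeout()
·← 2173-09-30
·→ almanac roll(n=82)
·← 2173-12-21
·→ almanac pin(d=%0)
·← 2173-12-21
·→ vault carve(p=/regi)
·← ok

Answer: 2173-12-21


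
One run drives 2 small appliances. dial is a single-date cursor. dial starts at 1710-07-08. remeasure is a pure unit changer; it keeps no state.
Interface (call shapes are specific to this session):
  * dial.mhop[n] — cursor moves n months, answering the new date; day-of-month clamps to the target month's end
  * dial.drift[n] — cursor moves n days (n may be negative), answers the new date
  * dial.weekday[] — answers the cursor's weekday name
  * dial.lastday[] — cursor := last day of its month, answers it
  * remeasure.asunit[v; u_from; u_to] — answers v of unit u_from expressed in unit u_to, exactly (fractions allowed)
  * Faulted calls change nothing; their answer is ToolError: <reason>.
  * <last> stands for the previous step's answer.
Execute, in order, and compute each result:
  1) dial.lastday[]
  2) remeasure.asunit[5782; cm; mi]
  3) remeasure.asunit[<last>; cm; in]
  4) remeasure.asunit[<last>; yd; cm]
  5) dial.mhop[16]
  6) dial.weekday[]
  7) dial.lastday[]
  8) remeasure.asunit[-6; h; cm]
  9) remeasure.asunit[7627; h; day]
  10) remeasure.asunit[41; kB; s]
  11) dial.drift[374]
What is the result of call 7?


;; lastday() == 1710-07-31
;; asunit(v→5782, u_from→cm, u_to→mi) == 14455/402336
;; asunit(v→<last>, u_from→cm, u_to→in) == 361375/25548336
;; asunit(v→<last>, u_from→yd, u_to→cm) == 14455/11176
;; mhop(n→16) == 1711-11-30
;; weekday() == Monday
;; lastday() == 1711-11-30
;; asunit(v→-6, u_from→h, u_to→cm) == ToolError: incompatible units
;; asunit(v→7627, u_from→h, u_to→day) == 7627/24
;; asunit(v→41, u_from→kB, u_to→s) == ToolError: incompatible units
;; drift(n→374) == 1712-12-08

Answer: 1711-11-30


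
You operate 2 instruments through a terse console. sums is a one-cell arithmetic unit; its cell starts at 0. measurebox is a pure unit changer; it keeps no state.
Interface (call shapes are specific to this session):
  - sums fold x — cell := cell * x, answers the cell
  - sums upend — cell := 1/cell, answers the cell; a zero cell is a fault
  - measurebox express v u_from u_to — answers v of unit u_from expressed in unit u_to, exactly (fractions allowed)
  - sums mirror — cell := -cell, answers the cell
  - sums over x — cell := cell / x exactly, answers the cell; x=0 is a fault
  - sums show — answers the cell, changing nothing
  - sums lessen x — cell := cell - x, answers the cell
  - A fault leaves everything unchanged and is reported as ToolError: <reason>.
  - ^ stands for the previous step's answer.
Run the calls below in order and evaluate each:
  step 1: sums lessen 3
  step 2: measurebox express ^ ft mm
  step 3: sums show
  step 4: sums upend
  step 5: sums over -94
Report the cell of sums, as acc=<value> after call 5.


Answer: acc=1/282

Derivation:
Using sums lessen on 3, and see -3.
Calling measurebox express on ^, ft, mm, and see -4572/5.
I invoke sums show, and see -3.
I use sums upend, giving -1/3.
I call sums over on -94, and observe 1/282.


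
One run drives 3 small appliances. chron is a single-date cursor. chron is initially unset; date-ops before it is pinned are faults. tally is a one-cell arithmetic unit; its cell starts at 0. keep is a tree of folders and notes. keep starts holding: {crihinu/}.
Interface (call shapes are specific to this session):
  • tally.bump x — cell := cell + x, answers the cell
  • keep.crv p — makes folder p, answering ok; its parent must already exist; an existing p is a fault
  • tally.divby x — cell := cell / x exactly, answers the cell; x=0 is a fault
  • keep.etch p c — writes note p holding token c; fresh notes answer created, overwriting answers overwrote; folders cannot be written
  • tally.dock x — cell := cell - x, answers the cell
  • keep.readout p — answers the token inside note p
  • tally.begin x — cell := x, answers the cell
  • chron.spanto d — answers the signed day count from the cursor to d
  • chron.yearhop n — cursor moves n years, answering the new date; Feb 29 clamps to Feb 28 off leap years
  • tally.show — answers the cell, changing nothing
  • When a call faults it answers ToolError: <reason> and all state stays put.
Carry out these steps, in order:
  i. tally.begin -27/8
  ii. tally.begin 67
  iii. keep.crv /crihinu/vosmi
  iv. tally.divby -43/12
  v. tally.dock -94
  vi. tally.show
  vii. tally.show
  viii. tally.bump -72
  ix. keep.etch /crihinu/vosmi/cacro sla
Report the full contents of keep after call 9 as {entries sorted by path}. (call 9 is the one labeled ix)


Answer: {crihinu/, crihinu/vosmi/, crihinu/vosmi/cacro=sla}

Derivation:
>>> tally.begin x=-27/8
[out] -27/8
>>> tally.begin x=67
[out] 67
>>> keep.crv p=/crihinu/vosmi
[out] ok
>>> tally.divby x=-43/12
[out] -804/43
>>> tally.dock x=-94
[out] 3238/43
>>> tally.show
[out] 3238/43
>>> tally.show
[out] 3238/43
>>> tally.bump x=-72
[out] 142/43
>>> keep.etch p=/crihinu/vosmi/cacro c=sla
[out] created


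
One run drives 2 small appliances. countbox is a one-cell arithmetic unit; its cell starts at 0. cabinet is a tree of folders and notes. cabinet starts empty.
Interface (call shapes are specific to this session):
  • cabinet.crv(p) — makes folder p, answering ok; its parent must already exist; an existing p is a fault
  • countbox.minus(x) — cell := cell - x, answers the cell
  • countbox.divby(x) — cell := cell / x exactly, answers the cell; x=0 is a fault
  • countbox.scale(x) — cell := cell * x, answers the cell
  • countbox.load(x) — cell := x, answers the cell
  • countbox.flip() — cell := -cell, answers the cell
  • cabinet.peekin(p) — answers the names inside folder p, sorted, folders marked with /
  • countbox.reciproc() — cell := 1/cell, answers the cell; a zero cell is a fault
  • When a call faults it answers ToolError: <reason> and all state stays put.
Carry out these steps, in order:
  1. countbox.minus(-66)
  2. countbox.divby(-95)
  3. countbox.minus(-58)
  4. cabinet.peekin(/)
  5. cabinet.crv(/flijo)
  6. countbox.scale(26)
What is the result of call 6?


-> countbox.minus(-66)
<- 66
-> countbox.divby(-95)
<- -66/95
-> countbox.minus(-58)
<- 5444/95
-> cabinet.peekin(/)
<- []
-> cabinet.crv(/flijo)
<- ok
-> countbox.scale(26)
<- 141544/95

Answer: 141544/95


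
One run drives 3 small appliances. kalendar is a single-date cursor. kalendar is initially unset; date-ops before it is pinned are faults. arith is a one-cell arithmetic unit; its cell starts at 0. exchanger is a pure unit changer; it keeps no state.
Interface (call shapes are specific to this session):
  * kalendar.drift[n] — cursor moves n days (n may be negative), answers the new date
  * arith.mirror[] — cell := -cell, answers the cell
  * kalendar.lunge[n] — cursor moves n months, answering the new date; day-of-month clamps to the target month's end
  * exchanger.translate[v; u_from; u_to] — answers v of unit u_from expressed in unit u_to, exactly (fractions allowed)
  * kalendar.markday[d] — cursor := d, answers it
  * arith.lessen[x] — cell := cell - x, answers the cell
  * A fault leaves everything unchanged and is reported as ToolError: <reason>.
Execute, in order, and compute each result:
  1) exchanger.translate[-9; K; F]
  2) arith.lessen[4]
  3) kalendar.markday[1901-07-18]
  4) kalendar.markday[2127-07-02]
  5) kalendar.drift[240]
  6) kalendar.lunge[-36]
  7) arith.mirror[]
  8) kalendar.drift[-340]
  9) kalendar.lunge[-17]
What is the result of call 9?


Answer: 2122-10-24

Derivation:
Now I run exchanger.translate(v: -9, u_from: K, u_to: F), yielding -47587/100.
I try arith.lessen(x: 4), which returns -4.
Using kalendar.markday(d: 1901-07-18), yielding 1901-07-18.
Then kalendar.markday(d: 2127-07-02): 2127-07-02.
Then kalendar.drift(n: 240), and see 2128-02-27.
Then kalendar.lunge(n: -36), and observe 2125-02-27.
I run arith.mirror, and observe 4.
Next I call kalendar.drift(n: -340): 2124-03-24.
Now I run kalendar.lunge(n: -17), and see 2122-10-24.


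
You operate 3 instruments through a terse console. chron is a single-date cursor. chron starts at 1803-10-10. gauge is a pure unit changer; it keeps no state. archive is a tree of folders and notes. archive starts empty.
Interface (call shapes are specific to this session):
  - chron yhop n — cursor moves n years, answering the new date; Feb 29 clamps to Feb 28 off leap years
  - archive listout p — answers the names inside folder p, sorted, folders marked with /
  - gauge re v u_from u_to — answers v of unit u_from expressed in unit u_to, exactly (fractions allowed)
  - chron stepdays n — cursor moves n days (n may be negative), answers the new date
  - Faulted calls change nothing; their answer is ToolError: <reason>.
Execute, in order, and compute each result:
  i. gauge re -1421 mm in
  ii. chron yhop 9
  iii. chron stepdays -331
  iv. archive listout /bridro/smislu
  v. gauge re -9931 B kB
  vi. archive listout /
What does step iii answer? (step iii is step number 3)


>>> gauge re v=-1421 u_from=mm u_to=in
:: -7105/127
>>> chron yhop n=9
:: 1812-10-10
>>> chron stepdays n=-331
:: 1811-11-14
>>> archive listout p=/bridro/smislu
:: ToolError: not found
>>> gauge re v=-9931 u_from=B u_to=kB
:: -9931/1000
>>> archive listout p=/
:: []

Answer: 1811-11-14


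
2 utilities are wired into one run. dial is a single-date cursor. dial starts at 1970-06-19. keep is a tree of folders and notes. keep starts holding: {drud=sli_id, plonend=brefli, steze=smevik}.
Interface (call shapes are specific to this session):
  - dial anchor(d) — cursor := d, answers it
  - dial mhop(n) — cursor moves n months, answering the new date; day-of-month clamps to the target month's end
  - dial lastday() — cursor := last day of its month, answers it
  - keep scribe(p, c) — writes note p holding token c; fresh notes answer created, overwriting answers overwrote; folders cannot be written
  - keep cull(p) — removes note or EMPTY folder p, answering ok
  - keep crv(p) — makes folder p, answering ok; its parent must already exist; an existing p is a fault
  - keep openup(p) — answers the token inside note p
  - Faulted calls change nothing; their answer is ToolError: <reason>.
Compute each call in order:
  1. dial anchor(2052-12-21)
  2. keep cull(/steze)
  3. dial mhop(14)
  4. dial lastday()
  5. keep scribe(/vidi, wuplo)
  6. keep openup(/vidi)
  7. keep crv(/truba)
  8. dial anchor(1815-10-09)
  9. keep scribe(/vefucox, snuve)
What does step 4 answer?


Step: dial anchor[d='2052-12-21']
Result: 2052-12-21
Step: keep cull[p='/steze']
Result: ok
Step: dial mhop[n='14']
Result: 2054-02-21
Step: dial lastday[]
Result: 2054-02-28
Step: keep scribe[p='/vidi'; c='wuplo']
Result: created
Step: keep openup[p='/vidi']
Result: wuplo
Step: keep crv[p='/truba']
Result: ok
Step: dial anchor[d='1815-10-09']
Result: 1815-10-09
Step: keep scribe[p='/vefucox'; c='snuve']
Result: created

Answer: 2054-02-28


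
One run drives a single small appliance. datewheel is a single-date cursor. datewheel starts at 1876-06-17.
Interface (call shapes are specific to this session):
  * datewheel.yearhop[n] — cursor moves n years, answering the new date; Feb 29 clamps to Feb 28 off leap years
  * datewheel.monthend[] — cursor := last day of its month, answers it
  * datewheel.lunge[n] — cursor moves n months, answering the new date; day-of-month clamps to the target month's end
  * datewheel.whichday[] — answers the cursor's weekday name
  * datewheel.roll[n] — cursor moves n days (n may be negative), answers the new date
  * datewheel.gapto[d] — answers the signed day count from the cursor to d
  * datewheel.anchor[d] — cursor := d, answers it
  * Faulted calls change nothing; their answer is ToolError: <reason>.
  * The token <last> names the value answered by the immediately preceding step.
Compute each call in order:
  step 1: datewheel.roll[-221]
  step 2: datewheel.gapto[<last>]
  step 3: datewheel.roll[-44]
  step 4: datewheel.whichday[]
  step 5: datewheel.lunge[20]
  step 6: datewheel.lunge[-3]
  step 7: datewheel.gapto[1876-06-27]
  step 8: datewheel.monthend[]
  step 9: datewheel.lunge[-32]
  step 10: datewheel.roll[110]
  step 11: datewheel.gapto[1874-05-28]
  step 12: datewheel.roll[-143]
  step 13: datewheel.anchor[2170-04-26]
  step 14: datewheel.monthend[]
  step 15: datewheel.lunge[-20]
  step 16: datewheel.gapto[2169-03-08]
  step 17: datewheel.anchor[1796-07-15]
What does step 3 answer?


Answer: 1875-09-26

Derivation:
// 1. datewheel.roll(-221) => 1875-11-09
// 2. datewheel.gapto(<last>) => 0
// 3. datewheel.roll(-44) => 1875-09-26
// 4. datewheel.whichday() => Sunday
// 5. datewheel.lunge(20) => 1877-05-26
// 6. datewheel.lunge(-3) => 1877-02-26
// 7. datewheel.gapto(1876-06-27) => -244
// 8. datewheel.monthend() => 1877-02-28
// 9. datewheel.lunge(-32) => 1874-06-28
// 10. datewheel.roll(110) => 1874-10-16
// 11. datewheel.gapto(1874-05-28) => -141
// 12. datewheel.roll(-143) => 1874-05-26
// 13. datewheel.anchor(2170-04-26) => 2170-04-26
// 14. datewheel.monthend() => 2170-04-30
// 15. datewheel.lunge(-20) => 2168-08-30
// 16. datewheel.gapto(2169-03-08) => 190
// 17. datewheel.anchor(1796-07-15) => 1796-07-15


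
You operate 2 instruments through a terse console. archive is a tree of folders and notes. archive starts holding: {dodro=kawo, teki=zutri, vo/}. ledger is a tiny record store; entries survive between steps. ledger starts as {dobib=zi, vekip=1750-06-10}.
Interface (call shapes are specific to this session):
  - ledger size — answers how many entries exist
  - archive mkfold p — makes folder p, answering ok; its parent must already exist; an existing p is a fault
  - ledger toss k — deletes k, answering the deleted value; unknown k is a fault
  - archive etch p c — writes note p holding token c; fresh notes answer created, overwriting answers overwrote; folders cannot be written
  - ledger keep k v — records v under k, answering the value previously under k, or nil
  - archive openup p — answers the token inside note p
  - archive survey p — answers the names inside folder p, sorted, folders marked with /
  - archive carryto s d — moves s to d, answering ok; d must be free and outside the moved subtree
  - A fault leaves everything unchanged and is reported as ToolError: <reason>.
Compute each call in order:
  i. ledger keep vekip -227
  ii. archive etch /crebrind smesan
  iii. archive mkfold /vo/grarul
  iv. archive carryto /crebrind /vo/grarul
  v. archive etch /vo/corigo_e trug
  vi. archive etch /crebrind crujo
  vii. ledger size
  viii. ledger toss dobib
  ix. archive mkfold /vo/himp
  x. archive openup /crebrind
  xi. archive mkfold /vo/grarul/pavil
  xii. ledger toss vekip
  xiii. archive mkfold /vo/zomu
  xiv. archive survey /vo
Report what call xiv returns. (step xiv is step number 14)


I call ledger keep passing k='vekip', v='-227', giving 1750-06-10.
Calling archive etch passing p='/crebrind', c='smesan', giving created.
Invoking archive mkfold passing p='/vo/grarul': ok.
I run archive carryto passing s='/crebrind', d='/vo/grarul', and observe ToolError: exists.
Calling archive etch passing p='/vo/corigo_e', c='trug', and see created.
I run archive etch passing p='/crebrind', c='crujo', and observe overwrote.
Now I run ledger size, and see 2.
I use ledger toss passing k='dobib', — result: zi.
Calling archive mkfold passing p='/vo/himp', giving ok.
Calling archive openup passing p='/crebrind', → crujo.
Calling archive mkfold passing p='/vo/grarul/pavil', → ok.
Invoking ledger toss passing k='vekip', which returns -227.
Using archive mkfold passing p='/vo/zomu', and observe ok.
I invoke archive survey passing p='/vo': [corigo_e, grarul/, himp/, zomu/].

Answer: [corigo_e, grarul/, himp/, zomu/]
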